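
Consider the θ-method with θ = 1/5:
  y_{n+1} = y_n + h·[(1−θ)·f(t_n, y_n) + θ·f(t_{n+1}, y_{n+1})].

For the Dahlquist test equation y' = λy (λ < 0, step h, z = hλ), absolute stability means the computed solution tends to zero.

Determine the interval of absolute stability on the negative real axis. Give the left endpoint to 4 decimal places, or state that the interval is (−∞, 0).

z∈(-3.3333,0).

With y'=λy (z=hλ):
  y_{n+1} = y_n + z·[4/5·y_n + 1/5·y_{n+1}] ⇒ (1 − 1/5z)y_{n+1} = (1 + 4/5z)y_n
  R(z) = (1 + 4/5z)/(1 − 1/5z).

Find x<0 with |R(x)|<1.
x=-1.78: |R|=0.3127
R=−1: 1+4/5x = −1+1/5x ⇒ -3/5x=2 ⇒ x=2/(-3/5)=-3.3333
Confirm numerically:
  x=-3.166: |R|=0.93853 <1
  x=-2.558: |R|=0.69225 <1
  x=-1.990: |R|=0.42346 <1
  x=-1.796: |R|=0.32137 <1
  x=-3.622: |R|=1.10044 >1
  x=-3.544: |R|=1.07397 >1
Interval (-3.3333, 0).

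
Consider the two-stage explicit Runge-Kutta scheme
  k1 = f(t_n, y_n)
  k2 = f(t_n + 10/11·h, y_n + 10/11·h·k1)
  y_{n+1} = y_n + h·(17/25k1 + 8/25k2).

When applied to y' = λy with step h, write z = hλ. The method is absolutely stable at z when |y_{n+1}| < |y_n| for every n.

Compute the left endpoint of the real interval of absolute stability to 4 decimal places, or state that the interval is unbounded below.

On y'=λy, z=hλ:
  k1=λy_n ⇒ h·k1=z·y_n;  k2=λ(1+10/11z)y_n ⇒ h·k2=z(1+10/11z)y_n
  y_{n+1}/y_n = 1 + 17/25z + 8/25z(1+10/11z) = 1 + z + 16/55z²
  R(z) = 1 + z + 16/55z².

Need |R(x)|<1, x<0.
x=-1.54: |R|=0.1499
R=1: x+16/55x²=0 ⇒ x=−55/16=-3.4375; min R=1−1/(4·16/55)=0.1406>−1
Confirm numerically:
  x=-2.927: |R|=0.56531 <1
  x=-2.529: |R|=0.33161 <1
  x=-2.109: |R|=0.18493 <1
  x=-3.912: |R|=1.54000 >1
  x=-3.792: |R|=1.39106 >1
  x=-3.464: |R|=1.02670 >1
So |R|<1 on (-3.4375, 0).

z* = -3.4375.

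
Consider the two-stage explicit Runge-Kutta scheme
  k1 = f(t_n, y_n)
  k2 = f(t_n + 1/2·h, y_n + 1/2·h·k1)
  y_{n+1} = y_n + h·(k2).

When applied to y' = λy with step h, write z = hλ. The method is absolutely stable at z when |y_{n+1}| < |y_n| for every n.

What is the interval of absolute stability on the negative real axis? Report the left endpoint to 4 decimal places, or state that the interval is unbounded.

z∈(-2.0000,0).

On y'=λy, z=hλ:
  k1=λy_n ⇒ h·k1=z·y_n;  k2=λ(1+1/2z)y_n ⇒ h·k2=z(1+1/2z)y_n
  y_{n+1}/y_n = 1 + z(1+1/2z) = 1 + z + 1/2z²
  Hence R(z) = 1 + z + 1/2z².

Need |R(x)|<1, x<0.
x=-1.49: |R|=0.6200
R=1: x+1/2x²=0 ⇒ x=−2=-2.0000; min R=1−1/(4·1/2)=0.5000>−1
Confirm numerically:
  x=-1.801: |R|=0.82080 <1
  x=-1.594: |R|=0.67642 <1
  x=-1.428: |R|=0.59159 <1
  x=-0.992: |R|=0.50003 <1
  x=-2.308: |R|=1.35543 >1
  x=-2.031: |R|=1.03148 >1
So |R|<1 on (-2.0000, 0).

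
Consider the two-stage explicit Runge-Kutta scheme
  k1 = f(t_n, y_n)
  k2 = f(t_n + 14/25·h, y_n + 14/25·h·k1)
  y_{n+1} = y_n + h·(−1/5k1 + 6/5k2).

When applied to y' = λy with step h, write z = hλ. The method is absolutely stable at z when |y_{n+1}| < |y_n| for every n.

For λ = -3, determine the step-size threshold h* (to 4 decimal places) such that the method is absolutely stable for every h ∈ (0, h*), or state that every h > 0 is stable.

With y'=λy (z=hλ):
  k1=λy_n ⇒ h·k1=z·y_n;  k2=λ(1+14/25z)y_n ⇒ h·k2=z(1+14/25z)y_n
  y_{n+1}/y_n = 1 − 1/5z + 6/5z(1+14/25z) = 1 + z + 84/125z²
  ⇒ R(z) = 1 + z + 84/125z².

Solve |R(x)|<1 on ℝ⁻.
x=-0.41: |R|=0.7030
R=1: x+84/125x²=0 ⇒ x=−125/84=-1.4881; min R=1−1/(4·84/125)=0.6280>−1
Confirm numerically:
  x=-1.421: |R|=0.93593 <1
  x=-0.929: |R|=0.65096 <1
  x=-0.776: |R|=0.62866 <1
  x=-1.622: |R|=1.14595 >1
  x=-1.532: |R|=1.04520 >1
Interval (-1.4881, 0).

(-1.4881,0); λ=-3 ⇒ h* = (125/84)/3 = 0.4960.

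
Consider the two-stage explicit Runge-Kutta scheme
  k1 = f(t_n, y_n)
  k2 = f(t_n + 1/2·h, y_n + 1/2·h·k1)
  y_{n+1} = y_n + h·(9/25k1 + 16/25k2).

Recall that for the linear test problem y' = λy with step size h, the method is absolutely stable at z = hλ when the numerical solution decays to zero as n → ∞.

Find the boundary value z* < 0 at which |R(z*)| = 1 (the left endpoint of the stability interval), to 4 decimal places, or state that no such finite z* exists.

Test eqn y'=λy, z=hλ:
  k1=λy_n ⇒ h·k1=z·y_n;  k2=λ(1+1/2z)y_n ⇒ h·k2=z(1+1/2z)y_n
  y_{n+1}/y_n = 1 + 9/25z + 16/25z(1+1/2z) = 1 + z + 8/25z²
  so R(z) = 1 + z + 8/25z².

Boundary: |R(x)|=1, x<0.
x=-0.62: |R|=0.5030
R=1: x+8/25x²=0 ⇒ x=−25/8=-3.1250; min R=1−1/(4·8/25)=0.2188>−1
Confirm numerically:
  x=-2.764: |R|=0.68070 <1
  x=-2.455: |R|=0.47365 <1
  x=-2.028: |R|=0.28809 <1
  x=-1.607: |R|=0.21938 <1
  x=-3.534: |R|=1.46253 >1
  x=-3.503: |R|=1.42372 >1
So |R|<1 on (-3.1250, 0).

left endpoint -3.1250.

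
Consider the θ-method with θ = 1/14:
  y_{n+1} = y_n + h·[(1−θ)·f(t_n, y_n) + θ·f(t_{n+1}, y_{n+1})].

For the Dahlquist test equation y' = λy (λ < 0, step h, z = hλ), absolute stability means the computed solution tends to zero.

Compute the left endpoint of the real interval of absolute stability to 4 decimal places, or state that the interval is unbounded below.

Set f=λy, z=hλ:
  y_{n+1} = y_n + z·[13/14·y_n + 1/14·y_{n+1}] ⇒ (1 − 1/14z)y_{n+1} = (1 + 13/14z)y_n
  ⇒ R(z) = (1 + 13/14z)/(1 − 1/14z).

Solve |R(x)|<1 on ℝ⁻.
x=-0.88: |R|=0.1720
R=−1: 1+13/14x = −1+1/14x ⇒ -6/7x=2 ⇒ x=2/(-6/7)=-2.3333
Confirm numerically:
  x=-2.069: |R|=0.80260 <1
  x=-1.767: |R|=0.56897 <1
  x=-1.412: |R|=0.28264 <1
  x=-2.903: |R|=1.40443 >1
  x=-2.762: |R|=1.30688 >1
  x=-2.409: |R|=1.05534 >1
Interval (-2.3333, 0).

left endpoint -2.3333.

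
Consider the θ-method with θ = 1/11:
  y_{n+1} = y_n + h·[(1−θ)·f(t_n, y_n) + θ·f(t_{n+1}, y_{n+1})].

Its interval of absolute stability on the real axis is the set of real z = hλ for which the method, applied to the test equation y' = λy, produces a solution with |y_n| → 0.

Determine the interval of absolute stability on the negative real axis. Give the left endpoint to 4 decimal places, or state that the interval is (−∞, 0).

Test eqn y'=λy, z=hλ:
  y_{n+1} = y_n + z·[10/11·y_n + 1/11·y_{n+1}] ⇒ (1 − 1/11z)y_{n+1} = (1 + 10/11z)y_n
  ⇒ R(z) = (1 + 10/11z)/(1 − 1/11z).

Find x<0 with |R(x)|<1.
x=-0.33: |R|=0.6796
R=−1: 1+10/11x = −1+1/11x ⇒ -9/11x=2 ⇒ x=2/(-9/11)=-2.4444
Confirm numerically:
  x=-2.377: |R|=0.95462 <1
  x=-2.105: |R|=0.76688 <1
  x=-1.123: |R|=0.01897 <1
  x=-2.519: |R|=1.04963 >1
  x=-2.466: |R|=1.01441 >1
Stable set (-2.4444, 0).

(-2.4444, 0).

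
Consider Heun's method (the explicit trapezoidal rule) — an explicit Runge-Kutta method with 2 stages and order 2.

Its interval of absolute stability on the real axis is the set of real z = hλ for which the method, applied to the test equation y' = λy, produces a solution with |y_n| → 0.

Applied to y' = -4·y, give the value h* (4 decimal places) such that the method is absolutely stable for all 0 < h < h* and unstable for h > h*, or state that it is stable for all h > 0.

On y'=λy, z=hλ:
  order 2, 2-stage ⇒ R(z)=1+z+z^2/2
  (e.g. R(-0.55)=0.60125, |R|=0.60125)

Solve |R(x)|<1 on ℝ⁻.
x=-0.55: |R|=0.6013
|R(-1.92)|=0.9232 |R(-1.35)|=0.5613 |R(-0.63)|=0.5684
Bisect:
  x_lo=-2.3368 |R|=1.3935  x_hi=-0.2142 |R|=0.8087
  mid=-1.27550 |R|=0.53795 →hi
  mid=-1.80612 |R|=0.82492 →hi
  mid=-2.07144 |R|=1.07399 →lo
  mid=-1.93878 |R|=0.94066 →hi
  mid=-2.00511 |R|=1.00512 →lo
  mid=-1.97195 |R|=0.97234 →hi
  mid=-1.98853 |R|=0.98859 →hi
  mid=-1.99682 |R|=0.99682 →hi
  mid=-2.00096 |R|=1.00096 →lo
  ...
  [-2.00006,-1.99993] ⇒ x*=-2.0000
Interval (-2.0000, 0).

(-2.0000,0); λ=-4 ⇒ h* = 0.5000.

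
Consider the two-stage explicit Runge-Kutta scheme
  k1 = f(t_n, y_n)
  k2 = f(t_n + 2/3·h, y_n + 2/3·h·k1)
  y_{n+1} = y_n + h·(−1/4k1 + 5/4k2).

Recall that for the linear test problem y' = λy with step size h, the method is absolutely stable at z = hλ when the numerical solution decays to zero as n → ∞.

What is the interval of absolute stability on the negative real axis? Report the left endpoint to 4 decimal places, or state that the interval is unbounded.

Test eqn y'=λy, z=hλ:
  k1=λy_n ⇒ h·k1=z·y_n;  k2=λ(1+2/3z)y_n ⇒ h·k2=z(1+2/3z)y_n
  y_{n+1}/y_n = 1 − 1/4z + 5/4z(1+2/3z) = 1 + z + 5/6z²
  Hence R(z) = 1 + z + 5/6z².

Boundary: |R(x)|=1, x<0.
x=-0.51: |R|=0.7067
R=1: x+5/6x²=0 ⇒ x=−6/5=-1.2000; min R=1−1/(4·5/6)=0.7000>−1
Confirm numerically:
  x=-1.168: |R|=0.96885 <1
  x=-1.057: |R|=0.87404 <1
  x=-0.885: |R|=0.76769 <1
  x=-1.511: |R|=1.39160 >1
  x=-1.424: |R|=1.26581 >1
  x=-1.253: |R|=1.05534 >1
Interval (-1.2000, 0).

(-1.2000, 0).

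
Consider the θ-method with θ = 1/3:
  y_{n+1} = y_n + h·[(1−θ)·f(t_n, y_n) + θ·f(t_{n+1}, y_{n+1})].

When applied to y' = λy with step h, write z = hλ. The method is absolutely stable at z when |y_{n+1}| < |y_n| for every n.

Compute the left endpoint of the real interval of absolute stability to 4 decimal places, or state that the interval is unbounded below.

On y'=λy, z=hλ:
  y_{n+1} = y_n + z·[2/3·y_n + 1/3·y_{n+1}] ⇒ (1 − 1/3z)y_{n+1} = (1 + 2/3z)y_n
  R(z) = (1 + 2/3z)/(1 − 1/3z).

Find x<0 with |R(x)|<1.
x=-0.56: |R|=0.5281
R=−1: 1+2/3x = −1+1/3x ⇒ -1/3x=2 ⇒ x=2/(-1/3)=-6.0000
Confirm numerically:
  x=-5.780: |R|=0.97494 <1
  x=-4.523: |R|=0.80367 <1
  x=-3.264: |R|=0.56322 <1
  x=-3.055: |R|=0.51363 <1
  x=-6.210: |R|=1.02280 >1
  x=-6.035: |R|=1.00387 >1
Stable set (-6.0000, 0).

left endpoint -6.0000.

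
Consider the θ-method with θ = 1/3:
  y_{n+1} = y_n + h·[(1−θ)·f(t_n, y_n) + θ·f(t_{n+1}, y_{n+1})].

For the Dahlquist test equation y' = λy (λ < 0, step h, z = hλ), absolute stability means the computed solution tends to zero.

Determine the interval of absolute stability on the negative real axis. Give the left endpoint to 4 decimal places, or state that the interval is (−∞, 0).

With y'=λy (z=hλ):
  y_{n+1} = y_n + z·[2/3·y_n + 1/3·y_{n+1}] ⇒ (1 − 1/3z)y_{n+1} = (1 + 2/3z)y_n
  ⇒ R(z) = (1 + 2/3z)/(1 − 1/3z).

Find x<0 with |R(x)|<1.
x=-1.51: |R|=0.0044
R=−1: 1+2/3x = −1+1/3x ⇒ -1/3x=2 ⇒ x=2/(-1/3)=-6.0000
Confirm numerically:
  x=-4.624: |R|=0.81952 <1
  x=-3.878: |R|=0.69148 <1
  x=-3.550: |R|=0.62595 <1
  x=-3.217: |R|=0.55236 <1
  x=-6.433: |R|=1.04590 >1
  x=-6.414: |R|=1.04398 >1
  x=-6.084: |R|=1.00925 >1
Interval (-6.0000, 0).

(-6.0000, 0).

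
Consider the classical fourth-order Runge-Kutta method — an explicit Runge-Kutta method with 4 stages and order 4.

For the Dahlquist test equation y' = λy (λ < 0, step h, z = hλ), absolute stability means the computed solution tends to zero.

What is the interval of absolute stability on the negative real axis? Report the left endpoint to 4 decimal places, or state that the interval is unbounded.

(-2.7853, 0).

On y'=λy, z=hλ:
  order 4, 4-stage ⇒ R(z)=1+z+z^2/2+z^3/6+z^4/24
  (e.g. R(-1.58)=0.27048, |R|=0.27048)

Find x<0 with |R(x)|<1.
x=-1.58: |R|=0.2705
|R(-1.84)|=0.2921 |R(-1.03)|=0.3652 |R(-0.91)|=0.4070
Bisect:
  x_lo=-3.4304 |R|=2.4952  x_hi=-0.1447 |R|=0.8653
  mid=-1.78752 |R|=0.28357 →hi
  mid=-2.60894 |R|=0.76508 →hi
  mid=-3.01965 |R|=1.41479 →lo
  mid=-2.81430 |R|=1.04462 →lo
  mid=-2.71162 |R|=0.89449 →hi
  mid=-2.76296 |R|=0.96684 →hi
  mid=-2.78863 |R|=1.00504 →lo
  mid=-2.77579 |R|=0.98577 →hi
  mid=-2.78221 |R|=0.99536 →hi
  ...
  [-2.78542,-2.78522] ⇒ x*=-2.7853
So |R|<1 on (-2.7853, 0).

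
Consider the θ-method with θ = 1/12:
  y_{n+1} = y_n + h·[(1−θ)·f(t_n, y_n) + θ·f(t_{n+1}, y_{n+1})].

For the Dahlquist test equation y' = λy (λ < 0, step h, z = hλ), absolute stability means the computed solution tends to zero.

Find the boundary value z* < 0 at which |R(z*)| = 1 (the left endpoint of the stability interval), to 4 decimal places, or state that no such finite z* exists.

With y'=λy (z=hλ):
  y_{n+1} = y_n + z·[11/12·y_n + 1/12·y_{n+1}] ⇒ (1 − 1/12z)y_{n+1} = (1 + 11/12z)y_n
  ⇒ R(z) = (1 + 11/12z)/(1 − 1/12z).

Boundary: |R(x)|=1, x<0.
x=-0.63: |R|=0.4014
R=−1: 1+11/12x = −1+1/12x ⇒ -5/6x=2 ⇒ x=2/(-5/6)=-2.4000
Confirm numerically:
  x=-1.918: |R|=0.65369 <1
  x=-1.878: |R|=0.62387 <1
  x=-1.856: |R|=0.60739 <1
  x=-2.864: |R|=1.31216 >1
  x=-2.761: |R|=1.24456 >1
So |R|<1 on (-2.4000, 0).

z* = -2.4000.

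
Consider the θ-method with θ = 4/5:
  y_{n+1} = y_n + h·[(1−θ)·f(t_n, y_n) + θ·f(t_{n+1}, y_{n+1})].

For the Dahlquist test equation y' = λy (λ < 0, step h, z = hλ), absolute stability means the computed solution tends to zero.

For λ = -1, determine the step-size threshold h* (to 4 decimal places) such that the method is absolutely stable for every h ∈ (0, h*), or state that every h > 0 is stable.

unbounded; (−∞, 0). Any h>0 works for λ=-1.

With y'=λy (z=hλ):
  y_{n+1} = y_n + z·[1/5·y_n + 4/5·y_{n+1}] ⇒ (1 − 4/5z)y_{n+1} = (1 + 1/5z)y_n
  ⇒ R(z) = (1 + 1/5z)/(1 − 4/5z).

Find x<0 with |R(x)|<1.
x=-1.12: |R|=0.4093
x=-2: |R|=0.2308
x=-10: |R|=0.1111
x=-100: |R|=0.2346
θ=4/5≥1/2 ⇒ |1+1/5x|<|1−4/5x| ∀x<0 ⇒ interval (−∞,0).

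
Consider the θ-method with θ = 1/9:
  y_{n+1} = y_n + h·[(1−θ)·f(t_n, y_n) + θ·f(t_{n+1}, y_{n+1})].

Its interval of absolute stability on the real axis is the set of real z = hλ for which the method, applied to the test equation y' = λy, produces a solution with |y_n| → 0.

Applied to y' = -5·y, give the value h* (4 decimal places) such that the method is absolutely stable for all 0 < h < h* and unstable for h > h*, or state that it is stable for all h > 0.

Set f=λy, z=hλ:
  y_{n+1} = y_n + z·[8/9·y_n + 1/9·y_{n+1}] ⇒ (1 − 1/9z)y_{n+1} = (1 + 8/9z)y_n
  Hence R(z) = (1 + 8/9z)/(1 − 1/9z).

Need |R(x)|<1, x<0.
x=-1.51: |R|=0.2931
R=−1: 1+8/9x = −1+1/9x ⇒ -7/9x=2 ⇒ x=2/(-7/9)=-2.5714
Confirm numerically:
  x=-2.075: |R|=0.68623 <1
  x=-1.343: |R|=0.16862 <1
  x=-1.170: |R|=0.03540 <1
  x=-1.149: |R|=0.01892 <1
  x=-2.798: |R|=1.13443 >1
  x=-2.695: |R|=1.07396 >1
Stable set (-2.5714, 0).

(-2.5714,0); λ=-5 ⇒ h* = (18/7)/5 = 0.5143.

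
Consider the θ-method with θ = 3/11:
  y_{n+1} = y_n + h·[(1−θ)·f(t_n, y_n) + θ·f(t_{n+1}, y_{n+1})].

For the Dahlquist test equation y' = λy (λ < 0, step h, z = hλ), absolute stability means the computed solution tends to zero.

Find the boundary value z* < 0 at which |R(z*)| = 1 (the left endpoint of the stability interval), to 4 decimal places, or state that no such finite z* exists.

Test eqn y'=λy, z=hλ:
  y_{n+1} = y_n + z·[8/11·y_n + 3/11·y_{n+1}] ⇒ (1 − 3/11z)y_{n+1} = (1 + 8/11z)y_n
  ⇒ R(z) = (1 + 8/11z)/(1 − 3/11z).

Need |R(x)|<1, x<0.
x=-1: |R|=0.2143
R=−1: 1+8/11x = −1+3/11x ⇒ -5/11x=2 ⇒ x=2/(-5/11)=-4.4000
Confirm numerically:
  x=-3.971: |R|=0.90639 <1
  x=-3.527: |R|=0.79774 <1
  x=-3.430: |R|=0.77219 <1
  x=-4.669: |R|=1.05378 >1
  x=-4.609: |R|=1.04209 >1
  x=-4.583: |R|=1.03697 >1
Stable set (-4.4000, 0).

z* = -4.4000.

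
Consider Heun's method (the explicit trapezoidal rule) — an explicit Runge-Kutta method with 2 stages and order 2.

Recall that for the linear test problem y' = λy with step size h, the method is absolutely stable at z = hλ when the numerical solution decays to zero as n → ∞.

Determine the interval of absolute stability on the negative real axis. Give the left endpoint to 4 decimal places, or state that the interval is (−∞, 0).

Test eqn y'=λy, z=hλ:
  order 2, 2-stage ⇒ R(z)=1+z+z^2/2
  (e.g. R(-1.77)=0.79645, |R|=0.79645)

Need |R(x)|<1, x<0.
x=-1.77: |R|=0.7964
|R(-2.14)|=1.1498 |R(-1.23)|=0.5264 |R(-0.54)|=0.6058
Bisect:
  x_lo=-2.6693 |R|=1.8934  x_hi=-0.0519 |R|=0.9494
  mid=-1.36064 |R|=0.56503 →hi
  mid=-2.01499 |R|=1.01511 →lo
  mid=-1.68782 |R|=0.73655 →hi
  mid=-1.85141 |R|=0.86245 →hi
  mid=-1.93320 |R|=0.93543 →hi
  mid=-1.97410 |R|=0.97443 →hi
  mid=-1.99455 |R|=0.99456 →hi
  mid=-2.00477 |R|=1.00478 →lo
  ...
  [-2.00014,-1.99998] ⇒ x*=-2.0000
Interval (-2.0000, 0).

z∈(-2.0000,0).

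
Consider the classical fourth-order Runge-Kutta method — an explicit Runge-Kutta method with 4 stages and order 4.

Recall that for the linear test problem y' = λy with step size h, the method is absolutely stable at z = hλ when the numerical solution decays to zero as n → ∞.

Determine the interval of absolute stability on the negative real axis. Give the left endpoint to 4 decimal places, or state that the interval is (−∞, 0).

(-2.7853, 0).

On y'=λy, z=hλ:
  order 4, 4-stage ⇒ R(z)=1+z+z^2/2+z^3/6+z^4/24
  (e.g. R(-1.42)=0.28040, |R|=0.28040)

Boundary: |R(x)|=1, x<0.
x=-1.42: |R|=0.2804
|R(-2.22)|=0.4327 |R(-1.42)|=0.2804 |R(-1.06)|=0.3559
Bisect:
  x_lo=-3.3072 |R|=2.1175  x_hi=-0.3356 |R|=0.7150
  mid=-1.82140 |R|=0.28884 →hi
  mid=-2.56431 |R|=0.71483 →hi
  mid=-2.93576 |R|=1.25160 →lo
  mid=-2.75004 |R|=0.94813 →hi
  mid=-2.84290 |R|=1.09038 →lo
  mid=-2.79647 |R|=1.01698 →lo
  mid=-2.77325 |R|=0.98200 →hi
  mid=-2.78486 |R|=0.99935 →hi
  mid=-2.79066 |R|=1.00813 →lo
  mid=-2.78776 |R|=1.00373 →lo
  ...
  [-2.78540,-2.78522] ⇒ x*=-2.7853
Interval (-2.7853, 0).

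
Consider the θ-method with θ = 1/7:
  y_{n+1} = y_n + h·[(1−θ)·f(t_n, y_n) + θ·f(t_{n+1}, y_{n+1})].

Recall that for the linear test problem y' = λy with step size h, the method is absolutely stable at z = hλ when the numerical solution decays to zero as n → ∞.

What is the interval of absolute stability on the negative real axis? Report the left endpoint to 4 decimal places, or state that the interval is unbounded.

Test eqn y'=λy, z=hλ:
  y_{n+1} = y_n + z·[6/7·y_n + 1/7·y_{n+1}] ⇒ (1 − 1/7z)y_{n+1} = (1 + 6/7z)y_n
  so R(z) = (1 + 6/7z)/(1 − 1/7z).

Boundary: |R(x)|=1, x<0.
x=-0.94: |R|=0.1713
R=−1: 1+6/7x = −1+1/7x ⇒ -5/7x=2 ⇒ x=2/(-5/7)=-2.8000
Confirm numerically:
  x=-2.717: |R|=0.95729 <1
  x=-2.711: |R|=0.95418 <1
  x=-2.637: |R|=0.91543 <1
  x=-1.821: |R|=0.44507 <1
  x=-2.868: |R|=1.03445 >1
  x=-2.830: |R|=1.01526 >1
Interval (-2.8000, 0).

(-2.8000, 0).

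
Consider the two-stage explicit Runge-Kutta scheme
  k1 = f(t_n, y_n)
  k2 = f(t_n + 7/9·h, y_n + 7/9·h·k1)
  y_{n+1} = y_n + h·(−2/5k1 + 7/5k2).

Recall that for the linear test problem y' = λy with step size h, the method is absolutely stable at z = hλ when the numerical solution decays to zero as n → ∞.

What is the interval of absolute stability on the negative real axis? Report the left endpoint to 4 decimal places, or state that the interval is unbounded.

(-0.9184, 0).

With y'=λy (z=hλ):
  k1=λy_n ⇒ h·k1=z·y_n;  k2=λ(1+7/9z)y_n ⇒ h·k2=z(1+7/9z)y_n
  y_{n+1}/y_n = 1 − 2/5z + 7/5z(1+7/9z) = 1 + z + 49/45z²
  so R(z) = 1 + z + 49/45z².

Solve |R(x)|<1 on ℝ⁻.
x=-1.43: |R|=1.7967
R=1: x+49/45x²=0 ⇒ x=−45/49=-0.9184; min R=1−1/(4·49/45)=0.7704>−1
Confirm numerically:
  x=-0.893: |R|=0.97533 <1
  x=-0.763: |R|=0.87092 <1
  x=-0.457: |R|=0.77041 <1
  x=-1.226: |R|=1.41068 >1
  x=-1.190: |R|=1.35198 >1
So |R|<1 on (-0.9184, 0).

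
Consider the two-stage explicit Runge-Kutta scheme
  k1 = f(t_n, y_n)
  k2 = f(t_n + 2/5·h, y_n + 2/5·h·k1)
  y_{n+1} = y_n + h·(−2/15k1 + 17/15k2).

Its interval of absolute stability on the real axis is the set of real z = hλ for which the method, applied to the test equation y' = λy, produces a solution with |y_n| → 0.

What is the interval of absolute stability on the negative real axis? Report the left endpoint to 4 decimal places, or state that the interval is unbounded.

Test eqn y'=λy, z=hλ:
  k1=λy_n ⇒ h·k1=z·y_n;  k2=λ(1+2/5z)y_n ⇒ h·k2=z(1+2/5z)y_n
  y_{n+1}/y_n = 1 − 2/15z + 17/15z(1+2/5z) = 1 + z + 34/75z²
  Hence R(z) = 1 + z + 34/75z².

Need |R(x)|<1, x<0.
x=-1.15: |R|=0.4495
R=1: x+34/75x²=0 ⇒ x=−75/34=-2.2059; min R=1−1/(4·34/75)=0.4485>−1
Confirm numerically:
  x=-2.180: |R|=0.97442 <1
  x=-1.964: |R|=0.78464 <1
  x=-1.354: |R|=0.47710 <1
  x=-1.038: |R|=0.45044 <1
  x=-2.572: |R|=1.42688 >1
  x=-2.563: |R|=1.41493 >1
Stable set (-2.2059, 0).

z∈(-2.2059,0).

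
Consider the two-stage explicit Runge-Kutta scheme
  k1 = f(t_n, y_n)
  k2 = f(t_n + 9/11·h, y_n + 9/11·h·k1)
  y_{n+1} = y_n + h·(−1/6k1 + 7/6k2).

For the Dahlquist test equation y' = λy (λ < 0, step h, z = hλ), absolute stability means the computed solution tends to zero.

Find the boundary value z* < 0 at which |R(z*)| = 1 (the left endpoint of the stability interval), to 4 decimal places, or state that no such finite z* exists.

Set f=λy, z=hλ:
  k1=λy_n ⇒ h·k1=z·y_n;  k2=λ(1+9/11z)y_n ⇒ h·k2=z(1+9/11z)y_n
  y_{n+1}/y_n = 1 − 1/6z + 7/6z(1+9/11z) = 1 + z + 21/22z²
  Hence R(z) = 1 + z + 21/22z².

Need |R(x)|<1, x<0.
x=-1.57: |R|=1.7829
R=1: x+21/22x²=0 ⇒ x=−22/21=-1.0476; min R=1−1/(4·21/22)=0.7381>−1
Confirm numerically:
  x=-0.993: |R|=0.94823 <1
  x=-0.918: |R|=0.88642 <1
  x=-0.861: |R|=0.84662 <1
  x=-1.453: |R|=1.56224 >1
  x=-1.347: |R|=1.38494 >1
Stable set (-1.0476, 0).

z* = -1.0476.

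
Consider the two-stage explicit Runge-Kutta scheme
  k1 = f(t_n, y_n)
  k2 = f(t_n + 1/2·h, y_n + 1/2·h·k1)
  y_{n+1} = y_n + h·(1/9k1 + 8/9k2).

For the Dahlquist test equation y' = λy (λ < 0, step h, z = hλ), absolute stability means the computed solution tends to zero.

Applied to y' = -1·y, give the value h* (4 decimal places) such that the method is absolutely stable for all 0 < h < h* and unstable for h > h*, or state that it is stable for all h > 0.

(-2.2500,0); λ=-1 ⇒ h* = (9/4)/1 = 2.2500.

Test eqn y'=λy, z=hλ:
  k1=λy_n ⇒ h·k1=z·y_n;  k2=λ(1+1/2z)y_n ⇒ h·k2=z(1+1/2z)y_n
  y_{n+1}/y_n = 1 + 1/9z + 8/9z(1+1/2z) = 1 + z + 4/9z²
  ⇒ R(z) = 1 + z + 4/9z².

Find x<0 with |R(x)|<1.
x=-0.85: |R|=0.4711
R=1: x+4/9x²=0 ⇒ x=−9/4=-2.2500; min R=1−1/(4·4/9)=0.4375>−1
Confirm numerically:
  x=-2.119: |R|=0.87663 <1
  x=-1.188: |R|=0.43926 <1
  x=-0.988: |R|=0.44584 <1
  x=-2.686: |R|=1.52049 >1
  x=-2.676: |R|=1.50666 >1
Stable set (-2.2500, 0).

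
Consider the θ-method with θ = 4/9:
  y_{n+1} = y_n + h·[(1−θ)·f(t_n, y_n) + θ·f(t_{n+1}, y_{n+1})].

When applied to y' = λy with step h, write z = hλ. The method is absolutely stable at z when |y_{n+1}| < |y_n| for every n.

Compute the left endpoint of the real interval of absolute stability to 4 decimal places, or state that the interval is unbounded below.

left endpoint -18.0000.

Test eqn y'=λy, z=hλ:
  y_{n+1} = y_n + z·[5/9·y_n + 4/9·y_{n+1}] ⇒ (1 − 4/9z)y_{n+1} = (1 + 5/9z)y_n
  so R(z) = (1 + 5/9z)/(1 − 4/9z).

Solve |R(x)|<1 on ℝ⁻.
x=-1.33: |R|=0.1641
R=−1: 1+5/9x = −1+4/9x ⇒ -1/9x=2 ⇒ x=2/(-1/9)=-18.0000
Confirm numerically:
  x=-15.540: |R|=0.96543 <1
  x=-15.111: |R|=0.95840 <1
  x=-13.427: |R|=0.92707 <1
  x=-18.571: |R|=1.00686 >1
  x=-18.172: |R|=1.00211 >1
Interval (-18.0000, 0).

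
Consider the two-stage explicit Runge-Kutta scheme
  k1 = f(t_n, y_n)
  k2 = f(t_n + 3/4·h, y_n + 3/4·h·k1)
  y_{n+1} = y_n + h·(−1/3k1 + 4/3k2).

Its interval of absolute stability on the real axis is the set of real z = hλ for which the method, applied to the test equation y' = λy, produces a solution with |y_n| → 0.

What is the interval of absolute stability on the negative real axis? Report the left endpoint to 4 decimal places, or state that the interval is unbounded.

Set f=λy, z=hλ:
  k1=λy_n ⇒ h·k1=z·y_n;  k2=λ(1+3/4z)y_n ⇒ h·k2=z(1+3/4z)y_n
  y_{n+1}/y_n = 1 − 1/3z + 4/3z(1+3/4z) = 1 + z + z²
  so R(z) = 1 + z + z².

Find x<0 with |R(x)|<1.
x=-1.23: |R|=1.2829
R=1: x+1x²=0 ⇒ x=−1=-1.0000; min R=1−1/(4·1)=0.7500>−1
Confirm numerically:
  x=-0.738: |R|=0.80664 <1
  x=-0.732: |R|=0.80382 <1
  x=-0.691: |R|=0.78648 <1
  x=-0.407: |R|=0.75865 <1
  x=-1.420: |R|=1.59640 >1
  x=-1.388: |R|=1.53854 >1
  x=-1.125: |R|=1.14062 >1
Stable set (-1.0000, 0).

z∈(-1.0000,0).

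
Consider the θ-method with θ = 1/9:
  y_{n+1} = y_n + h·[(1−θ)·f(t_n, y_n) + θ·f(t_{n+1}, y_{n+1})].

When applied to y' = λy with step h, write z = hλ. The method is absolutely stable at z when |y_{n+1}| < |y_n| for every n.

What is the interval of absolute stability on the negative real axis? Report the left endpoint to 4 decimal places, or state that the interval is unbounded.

Set f=λy, z=hλ:
  y_{n+1} = y_n + z·[8/9·y_n + 1/9·y_{n+1}] ⇒ (1 − 1/9z)y_{n+1} = (1 + 8/9z)y_n
  so R(z) = (1 + 8/9z)/(1 − 1/9z).

Boundary: |R(x)|=1, x<0.
x=-1.18: |R|=0.0432
R=−1: 1+8/9x = −1+1/9x ⇒ -7/9x=2 ⇒ x=2/(-7/9)=-2.5714
Confirm numerically:
  x=-2.314: |R|=0.84073 <1
  x=-2.050: |R|=0.66968 <1
  x=-1.909: |R|=0.57494 <1
  x=-1.777: |R|=0.48399 <1
  x=-3.107: |R|=1.30966 >1
  x=-2.877: |R|=1.18010 >1
Stable set (-2.5714, 0).

(-2.5714, 0).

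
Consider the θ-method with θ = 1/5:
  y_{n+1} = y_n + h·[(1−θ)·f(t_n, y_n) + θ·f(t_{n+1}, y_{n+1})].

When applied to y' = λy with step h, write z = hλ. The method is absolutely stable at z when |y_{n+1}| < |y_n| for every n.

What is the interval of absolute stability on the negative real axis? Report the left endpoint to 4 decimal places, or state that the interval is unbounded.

With y'=λy (z=hλ):
  y_{n+1} = y_n + z·[4/5·y_n + 1/5·y_{n+1}] ⇒ (1 − 1/5z)y_{n+1} = (1 + 4/5z)y_n
  so R(z) = (1 + 4/5z)/(1 − 1/5z).

Need |R(x)|<1, x<0.
x=-0.49: |R|=0.5537
R=−1: 1+4/5x = −1+1/5x ⇒ -3/5x=2 ⇒ x=2/(-3/5)=-3.3333
Confirm numerically:
  x=-3.220: |R|=0.95864 <1
  x=-3.130: |R|=0.92497 <1
  x=-2.151: |R|=0.50399 <1
  x=-3.855: |R|=1.17674 >1
  x=-3.789: |R|=1.15554 >1
  x=-3.506: |R|=1.06090 >1
So |R|<1 on (-3.3333, 0).

(-3.3333, 0).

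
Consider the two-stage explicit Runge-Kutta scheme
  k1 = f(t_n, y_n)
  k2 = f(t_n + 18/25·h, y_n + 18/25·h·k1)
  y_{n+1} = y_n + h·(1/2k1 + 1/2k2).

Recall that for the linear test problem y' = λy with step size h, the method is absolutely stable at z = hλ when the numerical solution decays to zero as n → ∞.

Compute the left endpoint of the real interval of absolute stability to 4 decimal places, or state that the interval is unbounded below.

Test eqn y'=λy, z=hλ:
  k1=λy_n ⇒ h·k1=z·y_n;  k2=λ(1+18/25z)y_n ⇒ h·k2=z(1+18/25z)y_n
  y_{n+1}/y_n = 1 + 1/2z + 1/2z(1+18/25z) = 1 + z + 9/25z²
  R(z) = 1 + z + 9/25z².

Boundary: |R(x)|=1, x<0.
x=-1.08: |R|=0.3399
R=1: x+9/25x²=0 ⇒ x=−25/9=-2.7778; min R=1−1/(4·9/25)=0.3056>−1
Confirm numerically:
  x=-1.650: |R|=0.33010 <1
  x=-1.440: |R|=0.30650 <1
  x=-1.411: |R|=0.30573 <1
  x=-3.191: |R|=1.47469 >1
  x=-2.974: |R|=1.21008 >1
Stable set (-2.7778, 0).

z* = -2.7778.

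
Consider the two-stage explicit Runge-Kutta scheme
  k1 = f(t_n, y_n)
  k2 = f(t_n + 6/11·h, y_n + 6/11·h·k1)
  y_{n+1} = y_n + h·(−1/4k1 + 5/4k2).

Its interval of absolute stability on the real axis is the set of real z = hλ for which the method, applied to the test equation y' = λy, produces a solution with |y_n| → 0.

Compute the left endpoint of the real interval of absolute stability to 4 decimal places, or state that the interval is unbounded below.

z* = -1.4667.

Set f=λy, z=hλ:
  k1=λy_n ⇒ h·k1=z·y_n;  k2=λ(1+6/11z)y_n ⇒ h·k2=z(1+6/11z)y_n
  y_{n+1}/y_n = 1 − 1/4z + 5/4z(1+6/11z) = 1 + z + 15/22z²
  so R(z) = 1 + z + 15/22z².

Boundary: |R(x)|=1, x<0.
x=-0.96: |R|=0.6684
R=1: x+15/22x²=0 ⇒ x=−22/15=-1.4667; min R=1−1/(4·15/22)=0.6333>−1
Confirm numerically:
  x=-1.233: |R|=0.80356 <1
  x=-0.802: |R|=0.63655 <1
  x=-0.698: |R|=0.63418 <1
  x=-2.042: |R|=1.80102 >1
  x=-1.602: |R|=1.14782 >1
So |R|<1 on (-1.4667, 0).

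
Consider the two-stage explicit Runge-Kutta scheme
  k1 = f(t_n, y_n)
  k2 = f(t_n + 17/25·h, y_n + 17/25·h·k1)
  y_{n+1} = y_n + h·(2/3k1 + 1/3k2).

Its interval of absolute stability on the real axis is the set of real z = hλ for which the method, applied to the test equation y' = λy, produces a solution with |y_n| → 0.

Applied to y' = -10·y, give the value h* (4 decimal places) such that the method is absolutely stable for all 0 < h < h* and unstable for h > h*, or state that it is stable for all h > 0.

(-4.4118,0); λ=-10 ⇒ h* = (75/17)/10 = 0.4412.

With y'=λy (z=hλ):
  k1=λy_n ⇒ h·k1=z·y_n;  k2=λ(1+17/25z)y_n ⇒ h·k2=z(1+17/25z)y_n
  y_{n+1}/y_n = 1 + 2/3z + 1/3z(1+17/25z) = 1 + z + 17/75z²
  so R(z) = 1 + z + 17/75z².

Boundary: |R(x)|=1, x<0.
x=-0.59: |R|=0.4889
R=1: x+17/75x²=0 ⇒ x=−75/17=-4.4118; min R=1−1/(4·17/75)=-0.1029>−1
Confirm numerically:
  x=-3.696: |R|=0.40036 <1
  x=-3.547: |R|=0.30474 <1
  x=-3.178: |R|=0.11126 <1
  x=-2.738: |R|=0.03876 <1
  x=-5.009: |R|=1.67809 >1
  x=-4.837: |R|=1.46622 >1
  x=-4.726: |R|=1.33662 >1
So |R|<1 on (-4.4118, 0).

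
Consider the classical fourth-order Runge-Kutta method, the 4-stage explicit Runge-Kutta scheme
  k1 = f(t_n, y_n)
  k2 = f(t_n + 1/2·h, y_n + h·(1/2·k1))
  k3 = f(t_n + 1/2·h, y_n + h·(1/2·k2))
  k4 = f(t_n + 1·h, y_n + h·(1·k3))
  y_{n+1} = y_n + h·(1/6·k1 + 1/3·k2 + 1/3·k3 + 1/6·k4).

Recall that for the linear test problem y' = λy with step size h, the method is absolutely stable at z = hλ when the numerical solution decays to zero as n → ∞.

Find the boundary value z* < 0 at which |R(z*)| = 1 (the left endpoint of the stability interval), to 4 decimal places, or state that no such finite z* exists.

left endpoint -2.7853.

With y'=λy (z=hλ):
  order 4, 4-stage ⇒ R(z)=1+z+z^2/2+z^3/6+z^4/24
  (e.g. R(-0.51)=0.60076, |R|=0.60076)

Need |R(x)|<1, x<0.
x=-0.51: |R|=0.6008
|R(-2.39)|=0.5502 |R(-2.05)|=0.3513 |R(-1.73)|=0.2767
Bisect:
  x_lo=-3.1518 |R|=1.7086  x_hi=-0.1858 |R|=0.8305
  mid=-1.66879 |R|=0.27223 →hi
  mid=-2.41030 |R|=0.56696 →hi
  mid=-2.78105 |R|=0.99362 →hi
  mid=-2.96642 |R|=1.30924 →lo
  mid=-2.87374 |R|=1.14174 →lo
  mid=-2.82739 |R|=1.06535 →lo
  mid=-2.80422 |R|=1.02891 →lo
  ...
  [-2.78539,-2.78521] ⇒ x*=-2.7853
So |R|<1 on (-2.7853, 0).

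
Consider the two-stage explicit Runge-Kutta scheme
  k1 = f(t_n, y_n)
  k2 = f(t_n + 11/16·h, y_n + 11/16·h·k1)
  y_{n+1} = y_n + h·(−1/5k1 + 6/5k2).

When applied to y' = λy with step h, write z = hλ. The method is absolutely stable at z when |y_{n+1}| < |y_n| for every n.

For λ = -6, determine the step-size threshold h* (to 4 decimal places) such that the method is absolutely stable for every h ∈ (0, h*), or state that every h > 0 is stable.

(-1.2121,0); λ=-6 ⇒ h* = (40/33)/6 = 0.2020.

On y'=λy, z=hλ:
  k1=λy_n ⇒ h·k1=z·y_n;  k2=λ(1+11/16z)y_n ⇒ h·k2=z(1+11/16z)y_n
  y_{n+1}/y_n = 1 − 1/5z + 6/5z(1+11/16z) = 1 + z + 33/40z²
  ⇒ R(z) = 1 + z + 33/40z².

Boundary: |R(x)|=1, x<0.
x=-1.62: |R|=1.5451
R=1: x+33/40x²=0 ⇒ x=−40/33=-1.2121; min R=1−1/(4·33/40)=0.6970>−1
Confirm numerically:
  x=-1.163: |R|=0.95287 <1
  x=-0.793: |R|=0.72580 <1
  x=-0.524: |R|=0.70253 <1
  x=-1.714: |R|=1.70968 >1
  x=-1.337: |R|=1.13774 >1
Stable set (-1.2121, 0).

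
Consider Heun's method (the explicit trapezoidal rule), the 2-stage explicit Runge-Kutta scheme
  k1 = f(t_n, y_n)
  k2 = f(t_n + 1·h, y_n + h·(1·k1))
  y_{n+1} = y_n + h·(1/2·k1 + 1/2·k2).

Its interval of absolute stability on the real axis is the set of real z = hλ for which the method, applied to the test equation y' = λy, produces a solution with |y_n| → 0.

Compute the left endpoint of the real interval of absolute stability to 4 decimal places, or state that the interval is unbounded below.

z* = -2.0000.

On y'=λy, z=hλ:
  order 2, 2-stage ⇒ R(z)=1+z+z^2/2
  (e.g. R(-1.5)=0.62500, |R|=0.62500)

Find x<0 with |R(x)|<1.
x=-1.5: |R|=0.6250
|R(-2.29)|=1.3321 |R(-1.47)|=0.6104 |R(-0.67)|=0.5544
Bisect:
  x_lo=-2.5373 |R|=1.6816  x_hi=-0.2758 |R|=0.7623
  mid=-1.40653 |R|=0.58263 →hi
  mid=-1.97191 |R|=0.97231 →hi
  mid=-2.25460 |R|=1.28702 →lo
  mid=-2.11326 |R|=1.11967 →lo
  mid=-2.04259 |R|=1.04349 →lo
  mid=-2.00725 |R|=1.00728 →lo
  mid=-1.98958 |R|=0.98964 →hi
  mid=-1.99842 |R|=0.99842 →hi
  mid=-2.00283 |R|=1.00284 →lo
  ...
  [-2.00007,-1.99993] ⇒ x*=-2.0000
So |R|<1 on (-2.0000, 0).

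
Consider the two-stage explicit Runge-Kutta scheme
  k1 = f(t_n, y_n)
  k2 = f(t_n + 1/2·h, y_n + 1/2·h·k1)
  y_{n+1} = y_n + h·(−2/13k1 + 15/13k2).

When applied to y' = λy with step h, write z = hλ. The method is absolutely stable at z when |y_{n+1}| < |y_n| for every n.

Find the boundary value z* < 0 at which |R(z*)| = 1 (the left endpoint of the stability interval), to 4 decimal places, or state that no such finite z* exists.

On y'=λy, z=hλ:
  k1=λy_n ⇒ h·k1=z·y_n;  k2=λ(1+1/2z)y_n ⇒ h·k2=z(1+1/2z)y_n
  y_{n+1}/y_n = 1 − 2/13z + 15/13z(1+1/2z) = 1 + z + 15/26z²
  so R(z) = 1 + z + 15/26z².

Find x<0 with |R(x)|<1.
x=-1.12: |R|=0.6037
R=1: x+15/26x²=0 ⇒ x=−26/15=-1.7333; min R=1−1/(4·15/26)=0.5667>−1
Confirm numerically:
  x=-1.431: |R|=0.75040 <1
  x=-1.246: |R|=0.64968 <1
  x=-1.065: |R|=0.58936 <1
  x=-0.810: |R|=0.56852 <1
  x=-2.148: |R|=1.51387 >1
  x=-2.048: |R|=1.37179 >1
  x=-1.994: |R|=1.29987 >1
Interval (-1.7333, 0).

left endpoint -1.7333.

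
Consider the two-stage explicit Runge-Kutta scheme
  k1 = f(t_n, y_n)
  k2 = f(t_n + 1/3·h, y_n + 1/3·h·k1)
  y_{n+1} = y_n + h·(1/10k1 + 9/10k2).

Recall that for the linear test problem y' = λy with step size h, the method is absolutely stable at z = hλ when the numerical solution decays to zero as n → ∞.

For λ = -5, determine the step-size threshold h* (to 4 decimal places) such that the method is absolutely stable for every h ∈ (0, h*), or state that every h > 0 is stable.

(-3.3333,0); λ=-5 ⇒ h* = (10/3)/5 = 0.6667.

Set f=λy, z=hλ:
  k1=λy_n ⇒ h·k1=z·y_n;  k2=λ(1+1/3z)y_n ⇒ h·k2=z(1+1/3z)y_n
  y_{n+1}/y_n = 1 + 1/10z + 9/10z(1+1/3z) = 1 + z + 3/10z²
  Hence R(z) = 1 + z + 3/10z².

Solve |R(x)|<1 on ℝ⁻.
x=-0.63: |R|=0.4891
R=1: x+3/10x²=0 ⇒ x=−10/3=-3.3333; min R=1−1/(4·3/10)=0.1667>−1
Confirm numerically:
  x=-3.144: |R|=0.82142 <1
  x=-2.998: |R|=0.69840 <1
  x=-1.663: |R|=0.16667 <1
  x=-3.666: |R|=1.36587 >1
  x=-3.616: |R|=1.30664 >1
  x=-3.569: |R|=1.25233 >1
Stable set (-3.3333, 0).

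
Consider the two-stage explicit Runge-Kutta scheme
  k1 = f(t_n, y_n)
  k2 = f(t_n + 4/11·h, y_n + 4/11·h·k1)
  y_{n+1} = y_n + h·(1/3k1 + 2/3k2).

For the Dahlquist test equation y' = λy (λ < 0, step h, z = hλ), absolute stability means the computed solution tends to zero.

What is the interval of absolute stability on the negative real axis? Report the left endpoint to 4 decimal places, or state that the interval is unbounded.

Set f=λy, z=hλ:
  k1=λy_n ⇒ h·k1=z·y_n;  k2=λ(1+4/11z)y_n ⇒ h·k2=z(1+4/11z)y_n
  y_{n+1}/y_n = 1 + 1/3z + 2/3z(1+4/11z) = 1 + z + 8/33z²
  so R(z) = 1 + z + 8/33z².

Need |R(x)|<1, x<0.
x=-1.24: |R|=0.1328
R=1: x+8/33x²=0 ⇒ x=−33/8=-4.1250; min R=1−1/(4·8/33)=-0.0312>−1
Confirm numerically:
  x=-3.699: |R|=0.61799 <1
  x=-2.992: |R|=0.17820 <1
  x=-2.924: |R|=0.14867 <1
  x=-2.885: |R|=0.13275 <1
  x=-4.631: |R|=1.56807 >1
  x=-4.541: |R|=1.45795 >1
  x=-4.363: |R|=1.25173 >1
So |R|<1 on (-4.1250, 0).

(-4.1250, 0).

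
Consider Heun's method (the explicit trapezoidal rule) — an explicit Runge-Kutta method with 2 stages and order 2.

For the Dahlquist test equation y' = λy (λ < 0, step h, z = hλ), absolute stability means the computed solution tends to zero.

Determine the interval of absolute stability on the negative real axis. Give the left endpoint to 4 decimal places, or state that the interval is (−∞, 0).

On y'=λy, z=hλ:
  order 2, 2-stage ⇒ R(z)=1+z+z^2/2
  (e.g. R(-1.76)=0.78880, |R|=0.78880)

Boundary: |R(x)|=1, x<0.
x=-1.76: |R|=0.7888
|R(-2.1)|=1.1050 |R(-2.06)|=1.0618 |R(-1.86)|=0.8698
Bisect:
  x_lo=-2.4636 |R|=1.5710  x_hi=-0.1621 |R|=0.8511
  mid=-1.31282 |R|=0.54893 →hi
  mid=-1.88819 |R|=0.89444 →hi
  mid=-2.17588 |R|=1.19134 →lo
  mid=-2.03203 |R|=1.03255 →lo
  mid=-1.96011 |R|=0.96091 →hi
  mid=-1.99607 |R|=0.99608 →hi
  mid=-2.01405 |R|=1.01415 →lo
  mid=-2.00506 |R|=1.00507 →lo
  mid=-2.00057 |R|=1.00057 →lo
  mid=-1.99832 |R|=0.99832 →hi
  ...
  [-2.00000,-1.99986] ⇒ x*=-2.0000
So |R|<1 on (-2.0000, 0).

(-2.0000, 0).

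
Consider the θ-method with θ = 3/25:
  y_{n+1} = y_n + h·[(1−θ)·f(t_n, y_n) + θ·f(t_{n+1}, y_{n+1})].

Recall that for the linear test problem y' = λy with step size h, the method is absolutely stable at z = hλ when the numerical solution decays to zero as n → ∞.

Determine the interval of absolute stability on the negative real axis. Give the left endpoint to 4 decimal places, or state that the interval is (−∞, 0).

Set f=λy, z=hλ:
  y_{n+1} = y_n + z·[22/25·y_n + 3/25·y_{n+1}] ⇒ (1 − 3/25z)y_{n+1} = (1 + 22/25z)y_n
  Hence R(z) = (1 + 22/25z)/(1 − 3/25z).

Solve |R(x)|<1 on ℝ⁻.
x=-0.43: |R|=0.5911
R=−1: 1+22/25x = −1+3/25x ⇒ -19/25x=2 ⇒ x=2/(-19/25)=-2.6316
Confirm numerically:
  x=-1.844: |R|=0.50989 <1
  x=-1.164: |R|=0.02134 <1
  x=-1.091: |R|=0.03530 <1
  x=-3.091: |R|=1.25469 >1
  x=-3.027: |R|=1.22045 >1
  x=-2.864: |R|=1.13146 >1
Stable set (-2.6316, 0).

z∈(-2.6316,0).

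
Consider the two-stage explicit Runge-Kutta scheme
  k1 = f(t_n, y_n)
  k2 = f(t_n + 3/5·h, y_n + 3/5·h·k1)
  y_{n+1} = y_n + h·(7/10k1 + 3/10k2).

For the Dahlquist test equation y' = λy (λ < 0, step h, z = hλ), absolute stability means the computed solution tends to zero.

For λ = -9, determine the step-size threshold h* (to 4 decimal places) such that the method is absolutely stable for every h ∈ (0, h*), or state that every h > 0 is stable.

On y'=λy, z=hλ:
  k1=λy_n ⇒ h·k1=z·y_n;  k2=λ(1+3/5z)y_n ⇒ h·k2=z(1+3/5z)y_n
  y_{n+1}/y_n = 1 + 7/10z + 3/10z(1+3/5z) = 1 + z + 9/50z²
  R(z) = 1 + z + 9/50z².

Need |R(x)|<1, x<0.
x=-1.38: |R|=0.0372
R=1: x+9/50x²=0 ⇒ x=−50/9=-5.5556; min R=1−1/(4·9/50)=-0.3889>−1
Confirm numerically:
  x=-5.430: |R|=0.87728 <1
  x=-3.688: |R|=0.23976 <1
  x=-3.564: |R|=0.27762 <1
  x=-2.518: |R|=0.37674 <1
  x=-5.652: |R|=1.09812 >1
  x=-5.609: |R|=1.05396 >1
So |R|<1 on (-5.5556, 0).

(-5.5556,0); λ=-9 ⇒ h* = (50/9)/9 = 0.6173.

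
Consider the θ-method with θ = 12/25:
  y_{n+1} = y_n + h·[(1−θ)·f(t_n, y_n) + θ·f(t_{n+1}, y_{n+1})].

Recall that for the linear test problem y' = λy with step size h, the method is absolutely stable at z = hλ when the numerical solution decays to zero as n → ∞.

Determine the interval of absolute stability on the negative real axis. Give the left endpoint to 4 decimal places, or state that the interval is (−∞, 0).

On y'=λy, z=hλ:
  y_{n+1} = y_n + z·[13/25·y_n + 12/25·y_{n+1}] ⇒ (1 − 12/25z)y_{n+1} = (1 + 13/25z)y_n
  so R(z) = (1 + 13/25z)/(1 − 12/25z).

Boundary: |R(x)|=1, x<0.
x=-0.81: |R|=0.4168
R=−1: 1+13/25x = −1+12/25x ⇒ -1/25x=2 ⇒ x=2/(-1/25)=-50.0000
Confirm numerically:
  x=-46.288: |R|=0.99361 <1
  x=-44.025: |R|=0.98920 <1
  x=-30.209: |R|=0.94893 <1
  x=-29.988: |R|=0.94800 <1
  x=-50.557: |R|=1.00088 >1
  x=-50.384: |R|=1.00061 >1
Stable set (-50.0000, 0).

z∈(-50.0000,0).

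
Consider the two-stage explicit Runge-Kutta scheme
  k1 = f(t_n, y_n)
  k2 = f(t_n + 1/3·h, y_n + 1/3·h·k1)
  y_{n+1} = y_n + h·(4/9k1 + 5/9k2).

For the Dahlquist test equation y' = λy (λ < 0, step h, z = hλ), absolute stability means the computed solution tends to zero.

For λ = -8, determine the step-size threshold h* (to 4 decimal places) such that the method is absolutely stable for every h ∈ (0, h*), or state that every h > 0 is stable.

Set f=λy, z=hλ:
  k1=λy_n ⇒ h·k1=z·y_n;  k2=λ(1+1/3z)y_n ⇒ h·k2=z(1+1/3z)y_n
  y_{n+1}/y_n = 1 + 4/9z + 5/9z(1+1/3z) = 1 + z + 5/27z²
  R(z) = 1 + z + 5/27z².

Solve |R(x)|<1 on ℝ⁻.
x=-0.94: |R|=0.2236
R=1: x+5/27x²=0 ⇒ x=−27/5=-5.4000; min R=1−1/(4·5/27)=-0.3500>−1
Confirm numerically:
  x=-4.551: |R|=0.28448 <1
  x=-2.912: |R|=0.34168 <1
  x=-2.563: |R|=0.34652 <1
  x=-5.863: |R|=1.50270 >1
  x=-5.559: |R|=1.16368 >1
So |R|<1 on (-5.4000, 0).

(-5.4000,0); λ=-8 ⇒ h* = (27/5)/8 = 0.6750.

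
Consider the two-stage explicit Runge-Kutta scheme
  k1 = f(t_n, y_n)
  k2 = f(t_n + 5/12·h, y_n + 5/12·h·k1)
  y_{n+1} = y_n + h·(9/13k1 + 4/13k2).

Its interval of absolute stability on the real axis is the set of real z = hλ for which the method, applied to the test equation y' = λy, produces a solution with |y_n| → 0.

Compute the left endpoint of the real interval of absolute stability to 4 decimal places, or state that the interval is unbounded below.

left endpoint -7.8000.

With y'=λy (z=hλ):
  k1=λy_n ⇒ h·k1=z·y_n;  k2=λ(1+5/12z)y_n ⇒ h·k2=z(1+5/12z)y_n
  y_{n+1}/y_n = 1 + 9/13z + 4/13z(1+5/12z) = 1 + z + 5/39z²
  so R(z) = 1 + z + 5/39z².

Find x<0 with |R(x)|<1.
x=-1.77: |R|=0.3683
R=1: x+5/39x²=0 ⇒ x=−39/5=-7.8000; min R=1−1/(4·5/39)=-0.9500>−1
Confirm numerically:
  x=-7.673: |R|=0.87507 <1
  x=-4.958: |R|=0.80649 <1
  x=-3.858: |R|=0.94977 <1
  x=-8.311: |R|=1.54448 >1
  x=-8.209: |R|=1.43045 >1
  x=-7.922: |R|=1.12391 >1
Stable set (-7.8000, 0).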